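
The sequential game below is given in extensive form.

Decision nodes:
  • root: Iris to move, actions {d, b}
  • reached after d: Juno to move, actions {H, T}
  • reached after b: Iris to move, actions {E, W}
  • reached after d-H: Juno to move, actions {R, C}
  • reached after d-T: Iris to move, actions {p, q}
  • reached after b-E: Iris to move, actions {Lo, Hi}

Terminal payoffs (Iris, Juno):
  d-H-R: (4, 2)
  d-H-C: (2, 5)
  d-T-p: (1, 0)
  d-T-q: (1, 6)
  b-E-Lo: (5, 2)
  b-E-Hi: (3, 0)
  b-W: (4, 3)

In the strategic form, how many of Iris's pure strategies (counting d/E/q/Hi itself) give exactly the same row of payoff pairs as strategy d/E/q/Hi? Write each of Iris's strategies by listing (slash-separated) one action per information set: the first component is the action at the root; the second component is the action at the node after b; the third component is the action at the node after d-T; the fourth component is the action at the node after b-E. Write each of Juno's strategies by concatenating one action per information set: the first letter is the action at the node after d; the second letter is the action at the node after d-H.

4

Row for d/E/q/Hi (columns HR, HC, TR, TC): (4,2) (2,5) (1,6) (1,6).
Under d/E/q/Hi, Iris's choice at the node after b and at the node after b-E can never be reached regardless of what Juno does, so varying those choices leaves every outcome unchanged.
Holding the reachable choices fixed and varying the unreachable ones freely already gives 2 × 2 = 4 equivalent strategies.
No other strategy reproduces this row, so those 4 are the full class: d/E/q/Lo, d/E/q/Hi, d/W/q/Lo, d/W/q/Hi.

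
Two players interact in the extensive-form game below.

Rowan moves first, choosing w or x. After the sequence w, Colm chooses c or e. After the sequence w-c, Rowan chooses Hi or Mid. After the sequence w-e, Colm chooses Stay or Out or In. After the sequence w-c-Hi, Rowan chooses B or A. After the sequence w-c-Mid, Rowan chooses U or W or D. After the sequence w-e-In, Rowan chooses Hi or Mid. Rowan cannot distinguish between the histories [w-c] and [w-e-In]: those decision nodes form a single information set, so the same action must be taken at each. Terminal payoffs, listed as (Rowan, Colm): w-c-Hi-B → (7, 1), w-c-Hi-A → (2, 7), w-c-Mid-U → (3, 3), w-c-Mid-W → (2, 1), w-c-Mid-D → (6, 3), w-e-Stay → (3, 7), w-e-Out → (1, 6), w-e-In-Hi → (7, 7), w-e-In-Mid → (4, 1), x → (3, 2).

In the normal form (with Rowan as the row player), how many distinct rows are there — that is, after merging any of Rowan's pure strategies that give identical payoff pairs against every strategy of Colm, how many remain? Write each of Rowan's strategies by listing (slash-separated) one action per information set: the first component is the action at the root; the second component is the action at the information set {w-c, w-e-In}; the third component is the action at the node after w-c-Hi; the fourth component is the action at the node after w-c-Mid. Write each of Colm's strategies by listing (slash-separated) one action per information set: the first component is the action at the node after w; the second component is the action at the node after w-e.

6

Rowan has 24 pure strategies: w/Hi/B/U, w/Hi/B/W, w/Hi/B/D, w/Hi/A/U, w/Hi/A/W, w/Hi/A/D, w/Mid/B/U, w/Mid/B/W, w/Mid/B/D, w/Mid/A/U, w/Mid/A/W, w/Mid/A/D, x/Hi/B/U, x/Hi/B/W, x/Hi/B/D, x/Hi/A/U, x/Hi/A/W, x/Hi/A/D, x/Mid/B/U, x/Mid/B/W, x/Mid/B/D, x/Mid/A/U, x/Mid/A/W, x/Mid/A/D. Columns: c/Stay, c/Out, c/In, e/Stay, e/Out, e/In.
{w/Hi/B/U, w/Hi/B/W, w/Hi/B/D} → row (7,1) (7,1) (7,1) (3,7) (1,6) (7,7)
{w/Hi/A/U, w/Hi/A/W, w/Hi/A/D} → row (2,7) (2,7) (2,7) (3,7) (1,6) (7,7)
{w/Mid/B/U, w/Mid/A/U} → row (3,3) (3,3) (3,3) (3,7) (1,6) (4,1)
{w/Mid/B/W, w/Mid/A/W} → row (2,1) (2,1) (2,1) (3,7) (1,6) (4,1)
{w/Mid/B/D, w/Mid/A/D} → row (6,3) (6,3) (6,3) (3,7) (1,6) (4,1)
{x/Hi/B/U, x/Hi/B/W, x/Hi/B/D, x/Hi/A/U, x/Hi/A/W, x/Hi/A/D, x/Mid/B/U, x/Mid/B/W, x/Mid/B/D, x/Mid/A/U, x/Mid/A/W, x/Mid/A/D} → row (3,2) (3,2) (3,2) (3,2) (3,2) (3,2)
That's 6 distinct rows out of 24 strategies.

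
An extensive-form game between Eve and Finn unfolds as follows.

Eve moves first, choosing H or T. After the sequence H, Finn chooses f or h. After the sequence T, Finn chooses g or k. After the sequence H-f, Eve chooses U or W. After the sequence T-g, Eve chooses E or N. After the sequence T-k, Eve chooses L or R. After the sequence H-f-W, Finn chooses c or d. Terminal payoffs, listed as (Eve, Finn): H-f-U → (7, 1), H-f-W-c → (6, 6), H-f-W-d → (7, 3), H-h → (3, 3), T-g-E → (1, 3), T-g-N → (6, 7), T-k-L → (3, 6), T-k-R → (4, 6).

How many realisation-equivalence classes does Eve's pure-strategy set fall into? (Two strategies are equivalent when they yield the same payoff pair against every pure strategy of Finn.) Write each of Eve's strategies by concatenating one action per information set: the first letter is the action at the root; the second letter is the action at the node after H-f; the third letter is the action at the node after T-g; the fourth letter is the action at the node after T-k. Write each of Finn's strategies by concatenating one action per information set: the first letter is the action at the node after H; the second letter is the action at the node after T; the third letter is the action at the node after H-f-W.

6

Eve has 16 pure strategies: HUEL, HUER, HUNL, HUNR, HWEL, HWER, HWNL, HWNR, TUEL, TUER, TUNL, TUNR, TWEL, TWER, TWNL, TWNR. Columns: fgc, fgd, fkc, fkd, hgc, hgd, hkc, hkd.
{HUEL, HUER, HUNL, HUNR} → row (7,1) (7,1) (7,1) (7,1) (3,3) (3,3) (3,3) (3,3)
{HWEL, HWER, HWNL, HWNR} → row (6,6) (7,3) (6,6) (7,3) (3,3) (3,3) (3,3) (3,3)
{TUEL, TWEL} → row (1,3) (1,3) (3,6) (3,6) (1,3) (1,3) (3,6) (3,6)
{TUER, TWER} → row (1,3) (1,3) (4,6) (4,6) (1,3) (1,3) (4,6) (4,6)
{TUNL, TWNL} → row (6,7) (6,7) (3,6) (3,6) (6,7) (6,7) (3,6) (3,6)
{TUNR, TWNR} → row (6,7) (6,7) (4,6) (4,6) (6,7) (6,7) (4,6) (4,6)
That's 6 distinct rows out of 16 strategies.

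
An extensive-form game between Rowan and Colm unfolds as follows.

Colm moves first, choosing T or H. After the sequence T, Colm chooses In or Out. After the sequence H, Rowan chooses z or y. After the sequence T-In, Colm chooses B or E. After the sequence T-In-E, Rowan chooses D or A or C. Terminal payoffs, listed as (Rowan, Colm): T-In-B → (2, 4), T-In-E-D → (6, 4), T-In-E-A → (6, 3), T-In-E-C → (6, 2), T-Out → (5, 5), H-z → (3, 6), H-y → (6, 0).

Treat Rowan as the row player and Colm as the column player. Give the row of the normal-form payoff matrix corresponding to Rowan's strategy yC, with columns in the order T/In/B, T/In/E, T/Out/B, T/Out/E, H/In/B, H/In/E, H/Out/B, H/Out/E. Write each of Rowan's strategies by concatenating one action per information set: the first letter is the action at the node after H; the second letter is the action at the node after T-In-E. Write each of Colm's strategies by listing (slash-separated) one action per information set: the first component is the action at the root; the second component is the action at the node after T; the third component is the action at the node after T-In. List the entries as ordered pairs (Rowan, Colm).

(2,4) (6,2) (5,5) (5,5) (6,0) (6,0) (6,0) (6,0)

vs T/In/B: Colm plays T → Colm plays In at [T] → Colm plays B at [T-In] → (2, 4)
vs T/In/E: Colm plays T → Colm plays In at [T] → Colm plays E at [T-In] → Rowan plays C at [T-In-E] → (6, 2)
vs T/Out/B: Colm plays T → Colm plays Out at [T] → (5, 5)
vs T/Out/E: Colm plays T → Colm plays Out at [T] → (5, 5)
vs H/In/B: Colm plays H → Rowan plays y at [H] → (6, 0)
vs H/In/E: Colm plays H → Rowan plays y at [H] → (6, 0)
vs H/Out/B: Colm plays H → Rowan plays y at [H] → (6, 0)
vs H/Out/E: Colm plays H → Rowan plays y at [H] → (6, 0)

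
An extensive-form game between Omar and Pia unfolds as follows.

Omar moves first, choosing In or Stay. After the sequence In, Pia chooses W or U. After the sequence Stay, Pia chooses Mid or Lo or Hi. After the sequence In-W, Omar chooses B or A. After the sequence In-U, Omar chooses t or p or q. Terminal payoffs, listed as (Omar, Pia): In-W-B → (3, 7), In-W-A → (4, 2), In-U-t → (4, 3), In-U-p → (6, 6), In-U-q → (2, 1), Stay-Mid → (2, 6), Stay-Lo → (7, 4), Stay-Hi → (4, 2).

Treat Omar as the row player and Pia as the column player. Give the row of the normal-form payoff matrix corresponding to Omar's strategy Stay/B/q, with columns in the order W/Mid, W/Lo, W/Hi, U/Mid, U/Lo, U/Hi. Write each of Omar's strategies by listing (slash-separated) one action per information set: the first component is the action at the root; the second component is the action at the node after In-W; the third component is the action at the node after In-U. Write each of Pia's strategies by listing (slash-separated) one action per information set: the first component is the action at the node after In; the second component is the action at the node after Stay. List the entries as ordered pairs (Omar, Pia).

(2,6) (7,4) (4,2) (2,6) (7,4) (4,2)

vs W/Mid: Omar plays Stay → Pia plays Mid at [Stay] → (2, 6)
vs W/Lo: Omar plays Stay → Pia plays Lo at [Stay] → (7, 4)
vs W/Hi: Omar plays Stay → Pia plays Hi at [Stay] → (4, 2)
vs U/Mid: Omar plays Stay → Pia plays Mid at [Stay] → (2, 6)
vs U/Lo: Omar plays Stay → Pia plays Lo at [Stay] → (7, 4)
vs U/Hi: Omar plays Stay → Pia plays Hi at [Stay] → (4, 2)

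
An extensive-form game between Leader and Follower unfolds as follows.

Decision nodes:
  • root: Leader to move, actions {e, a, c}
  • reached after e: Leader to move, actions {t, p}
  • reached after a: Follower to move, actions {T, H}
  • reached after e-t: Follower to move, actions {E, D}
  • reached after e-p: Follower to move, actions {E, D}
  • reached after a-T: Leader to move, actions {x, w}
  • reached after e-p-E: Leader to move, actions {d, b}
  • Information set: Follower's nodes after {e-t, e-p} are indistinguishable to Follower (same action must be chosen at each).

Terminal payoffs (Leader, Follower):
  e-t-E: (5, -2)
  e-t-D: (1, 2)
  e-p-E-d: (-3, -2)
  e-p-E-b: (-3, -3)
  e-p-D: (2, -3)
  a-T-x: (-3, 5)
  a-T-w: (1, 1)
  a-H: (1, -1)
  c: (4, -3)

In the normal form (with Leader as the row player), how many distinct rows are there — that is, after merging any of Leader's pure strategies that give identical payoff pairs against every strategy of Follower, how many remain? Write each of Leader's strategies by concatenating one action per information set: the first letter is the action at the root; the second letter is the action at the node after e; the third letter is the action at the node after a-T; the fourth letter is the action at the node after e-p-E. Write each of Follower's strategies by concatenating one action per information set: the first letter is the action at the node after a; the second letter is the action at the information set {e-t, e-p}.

Leader has 24 pure strategies: etxd, etxb, etwd, etwb, epxd, epxb, epwd, epwb, atxd, atxb, atwd, atwb, apxd, apxb, apwd, apwb, ctxd, ctxb, ctwd, ctwb, cpxd, cpxb, cpwd, cpwb. Columns: TE, TD, HE, HD.
{etxd, etxb, etwd, etwb} → row (5,-2) (1,2) (5,-2) (1,2)
{epxd, epwd} → row (-3,-2) (2,-3) (-3,-2) (2,-3)
{epxb, epwb} → row (-3,-3) (2,-3) (-3,-3) (2,-3)
{atxd, atxb, apxd, apxb} → row (-3,5) (-3,5) (1,-1) (1,-1)
{atwd, atwb, apwd, apwb} → row (1,1) (1,1) (1,-1) (1,-1)
{ctxd, ctxb, ctwd, ctwb, cpxd, cpxb, cpwd, cpwb} → row (4,-3) (4,-3) (4,-3) (4,-3)
That's 6 distinct rows out of 24 strategies.

6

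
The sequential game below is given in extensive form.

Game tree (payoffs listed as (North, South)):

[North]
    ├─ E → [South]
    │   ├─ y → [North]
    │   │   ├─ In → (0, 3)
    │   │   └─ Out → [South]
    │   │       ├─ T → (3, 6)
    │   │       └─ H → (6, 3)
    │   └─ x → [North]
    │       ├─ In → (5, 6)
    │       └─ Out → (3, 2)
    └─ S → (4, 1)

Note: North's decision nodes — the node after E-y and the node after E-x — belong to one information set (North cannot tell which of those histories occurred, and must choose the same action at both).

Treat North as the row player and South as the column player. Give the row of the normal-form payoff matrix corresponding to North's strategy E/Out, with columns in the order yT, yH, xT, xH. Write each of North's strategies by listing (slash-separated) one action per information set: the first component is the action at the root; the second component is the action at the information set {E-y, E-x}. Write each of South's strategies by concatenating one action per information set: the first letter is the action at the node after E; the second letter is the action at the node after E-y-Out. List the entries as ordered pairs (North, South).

(3,6) (6,3) (3,2) (3,2)

vs yT: North plays E → South plays y at [E] → North plays Out at [E-y] → South plays T at [E-y-Out] → (3, 6)
vs yH: North plays E → South plays y at [E] → North plays Out at [E-y] → South plays H at [E-y-Out] → (6, 3)
vs xT: North plays E → South plays x at [E] → North plays Out at [E-x] → (3, 2)
vs xH: North plays E → South plays x at [E] → North plays Out at [E-x] → (3, 2)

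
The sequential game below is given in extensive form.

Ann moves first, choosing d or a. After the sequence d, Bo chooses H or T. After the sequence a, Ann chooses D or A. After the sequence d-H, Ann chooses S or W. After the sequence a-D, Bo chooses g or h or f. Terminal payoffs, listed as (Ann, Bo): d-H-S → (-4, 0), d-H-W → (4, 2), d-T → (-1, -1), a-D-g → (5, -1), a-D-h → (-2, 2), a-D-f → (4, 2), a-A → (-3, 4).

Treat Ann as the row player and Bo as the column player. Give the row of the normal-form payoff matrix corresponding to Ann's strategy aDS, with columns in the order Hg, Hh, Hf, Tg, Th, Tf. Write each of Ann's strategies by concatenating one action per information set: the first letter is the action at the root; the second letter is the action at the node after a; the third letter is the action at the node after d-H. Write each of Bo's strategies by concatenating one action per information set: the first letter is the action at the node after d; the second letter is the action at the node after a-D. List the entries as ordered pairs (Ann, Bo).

vs Hg: Ann plays a → Ann plays D at [a] → Bo plays g at [a-D] → (5, -1)
vs Hh: Ann plays a → Ann plays D at [a] → Bo plays h at [a-D] → (-2, 2)
vs Hf: Ann plays a → Ann plays D at [a] → Bo plays f at [a-D] → (4, 2)
vs Tg: Ann plays a → Ann plays D at [a] → Bo plays g at [a-D] → (5, -1)
vs Th: Ann plays a → Ann plays D at [a] → Bo plays h at [a-D] → (-2, 2)
vs Tf: Ann plays a → Ann plays D at [a] → Bo plays f at [a-D] → (4, 2)

(5,-1) (-2,2) (4,2) (5,-1) (-2,2) (4,2)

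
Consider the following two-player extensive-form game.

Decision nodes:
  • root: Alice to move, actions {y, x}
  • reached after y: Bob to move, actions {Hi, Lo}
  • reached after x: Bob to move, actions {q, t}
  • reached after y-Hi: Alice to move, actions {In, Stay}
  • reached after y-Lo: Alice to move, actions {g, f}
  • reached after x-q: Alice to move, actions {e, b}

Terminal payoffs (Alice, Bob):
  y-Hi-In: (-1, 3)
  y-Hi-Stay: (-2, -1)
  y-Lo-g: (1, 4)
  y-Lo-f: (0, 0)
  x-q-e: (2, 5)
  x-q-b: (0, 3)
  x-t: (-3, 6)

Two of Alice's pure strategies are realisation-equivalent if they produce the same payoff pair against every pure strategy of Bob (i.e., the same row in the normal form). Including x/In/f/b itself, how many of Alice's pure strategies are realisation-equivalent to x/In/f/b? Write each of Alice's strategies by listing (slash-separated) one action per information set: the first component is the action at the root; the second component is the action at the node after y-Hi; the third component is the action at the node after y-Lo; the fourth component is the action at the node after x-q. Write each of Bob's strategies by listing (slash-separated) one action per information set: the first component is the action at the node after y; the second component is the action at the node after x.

Row for x/In/f/b (columns Hi/q, Hi/t, Lo/q, Lo/t): (0,3) (-3,6) (0,3) (-3,6).
Under x/In/f/b, Alice's choice at the node after y-Hi and at the node after y-Lo can never be reached regardless of what Bob does, so varying those choices leaves every outcome unchanged.
Holding the reachable choices fixed and varying the unreachable ones freely already gives 2 × 2 = 4 equivalent strategies.
No other strategy reproduces this row, so those 4 are the full class: x/In/g/b, x/In/f/b, x/Stay/g/b, x/Stay/f/b.

4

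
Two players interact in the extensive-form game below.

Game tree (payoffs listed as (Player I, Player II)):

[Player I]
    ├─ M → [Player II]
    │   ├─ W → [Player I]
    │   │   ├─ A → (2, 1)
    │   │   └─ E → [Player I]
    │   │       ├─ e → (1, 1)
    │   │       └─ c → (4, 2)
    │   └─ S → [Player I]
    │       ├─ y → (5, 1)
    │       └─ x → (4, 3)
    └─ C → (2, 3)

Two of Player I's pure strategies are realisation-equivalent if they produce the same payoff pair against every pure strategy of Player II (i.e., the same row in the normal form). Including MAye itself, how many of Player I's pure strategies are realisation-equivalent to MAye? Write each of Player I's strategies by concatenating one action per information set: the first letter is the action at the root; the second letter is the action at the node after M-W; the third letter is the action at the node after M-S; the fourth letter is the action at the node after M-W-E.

Row for MAye (columns W, S): (2,1) (5,1).
Under MAye, Player I's choice at the node after M-W-E can never be reached regardless of what Player II does, so varying those choices leaves every outcome unchanged.
Holding the reachable choices fixed and varying the unreachable one freely already gives 2 equivalent strategies.
No other strategy reproduces this row, so those 2 are the full class: MAye, MAyc.

2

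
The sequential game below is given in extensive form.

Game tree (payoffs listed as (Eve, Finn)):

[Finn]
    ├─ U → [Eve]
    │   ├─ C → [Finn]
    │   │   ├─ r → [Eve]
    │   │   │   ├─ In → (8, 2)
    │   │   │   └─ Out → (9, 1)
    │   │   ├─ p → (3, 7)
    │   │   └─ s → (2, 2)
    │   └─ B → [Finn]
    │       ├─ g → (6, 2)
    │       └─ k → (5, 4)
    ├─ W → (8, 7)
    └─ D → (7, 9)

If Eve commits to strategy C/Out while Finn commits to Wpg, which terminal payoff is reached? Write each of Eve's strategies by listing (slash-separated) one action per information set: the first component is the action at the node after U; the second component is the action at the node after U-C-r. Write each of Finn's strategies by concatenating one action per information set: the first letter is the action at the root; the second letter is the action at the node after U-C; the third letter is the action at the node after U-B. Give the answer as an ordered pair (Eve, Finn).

(8, 7)

Trace the play path from the root:
  Finn plays W
→ terminal payoff (8, 7).
(Eve's choice at the node after U is never reached on this path, so it doesn't affect the outcome.)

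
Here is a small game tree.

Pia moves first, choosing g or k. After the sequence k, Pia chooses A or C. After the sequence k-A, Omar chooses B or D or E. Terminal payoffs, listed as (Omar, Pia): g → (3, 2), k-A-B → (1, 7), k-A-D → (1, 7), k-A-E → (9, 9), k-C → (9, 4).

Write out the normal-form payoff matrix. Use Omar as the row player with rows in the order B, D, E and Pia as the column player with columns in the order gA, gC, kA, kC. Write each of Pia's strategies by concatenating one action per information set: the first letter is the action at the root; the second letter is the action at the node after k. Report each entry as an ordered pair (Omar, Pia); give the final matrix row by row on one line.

Row B: gA→(3,2), gC→(3,2), kA→(1,7), kC→(9,4)
Row D: gA→(3,2), gC→(3,2), kA→(1,7), kC→(9,4)
Row E: gA→(3,2), gC→(3,2), kA→(9,9), kC→(9,4)

B: (3,2) (3,2) (1,7) (9,4) | D: (3,2) (3,2) (1,7) (9,4) | E: (3,2) (3,2) (9,9) (9,4)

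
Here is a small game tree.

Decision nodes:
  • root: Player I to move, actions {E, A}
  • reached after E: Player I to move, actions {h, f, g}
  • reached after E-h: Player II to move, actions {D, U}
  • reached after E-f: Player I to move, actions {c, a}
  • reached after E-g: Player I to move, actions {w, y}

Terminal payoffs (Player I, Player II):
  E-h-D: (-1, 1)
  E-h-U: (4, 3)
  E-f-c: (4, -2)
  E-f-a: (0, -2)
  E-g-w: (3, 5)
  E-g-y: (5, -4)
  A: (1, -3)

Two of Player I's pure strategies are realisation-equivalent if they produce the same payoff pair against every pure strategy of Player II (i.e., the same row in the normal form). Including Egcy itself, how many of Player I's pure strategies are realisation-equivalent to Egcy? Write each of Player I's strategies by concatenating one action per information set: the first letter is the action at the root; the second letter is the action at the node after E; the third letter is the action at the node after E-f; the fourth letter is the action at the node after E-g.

Row for Egcy (columns D, U): (5,-4) (5,-4).
Under Egcy, Player I's choice at the node after E-f can never be reached regardless of what Player II does, so varying those choices leaves every outcome unchanged.
Holding the reachable choices fixed and varying the unreachable one freely already gives 2 equivalent strategies.
No other strategy reproduces this row, so those 2 are the full class: Egcy, Egay.

2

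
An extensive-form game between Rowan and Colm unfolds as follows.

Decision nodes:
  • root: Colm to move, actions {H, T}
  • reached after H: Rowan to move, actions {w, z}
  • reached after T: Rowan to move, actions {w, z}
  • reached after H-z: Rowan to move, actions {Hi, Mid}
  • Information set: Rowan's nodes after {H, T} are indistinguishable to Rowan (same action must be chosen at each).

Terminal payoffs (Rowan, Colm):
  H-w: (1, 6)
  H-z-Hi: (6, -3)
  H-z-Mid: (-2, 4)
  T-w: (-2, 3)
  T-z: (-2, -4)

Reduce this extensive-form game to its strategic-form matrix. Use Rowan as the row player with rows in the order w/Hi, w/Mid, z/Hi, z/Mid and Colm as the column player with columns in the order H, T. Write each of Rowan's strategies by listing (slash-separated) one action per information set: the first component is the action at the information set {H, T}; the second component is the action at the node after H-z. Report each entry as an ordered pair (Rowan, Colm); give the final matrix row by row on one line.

w/Hi: (1,6) (-2,3) | w/Mid: (1,6) (-2,3) | z/Hi: (6,-3) (-2,-4) | z/Mid: (-2,4) (-2,-4)

Row w/Hi: H→(1,6), T→(-2,3)
Row w/Mid: H→(1,6), T→(-2,3)
Row z/Hi: H→(6,-3), T→(-2,-4)
Row z/Mid: H→(-2,4), T→(-2,-4)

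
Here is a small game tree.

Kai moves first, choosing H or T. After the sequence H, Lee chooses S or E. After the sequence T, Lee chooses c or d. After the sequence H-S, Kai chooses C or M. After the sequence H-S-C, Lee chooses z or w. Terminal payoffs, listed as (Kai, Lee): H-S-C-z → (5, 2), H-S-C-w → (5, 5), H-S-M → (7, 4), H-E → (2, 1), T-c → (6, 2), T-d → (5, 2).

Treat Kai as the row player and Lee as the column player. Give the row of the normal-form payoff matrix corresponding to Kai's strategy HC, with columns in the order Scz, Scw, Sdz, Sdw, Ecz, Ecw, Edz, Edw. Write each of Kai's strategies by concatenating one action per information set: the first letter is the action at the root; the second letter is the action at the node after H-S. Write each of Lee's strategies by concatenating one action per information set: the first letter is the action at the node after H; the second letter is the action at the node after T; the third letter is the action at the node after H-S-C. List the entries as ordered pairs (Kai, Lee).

(5,2) (5,5) (5,2) (5,5) (2,1) (2,1) (2,1) (2,1)

vs Scz: Kai plays H → Lee plays S at [H] → Kai plays C at [H-S] → Lee plays z at [H-S-C] → (5, 2)
vs Scw: Kai plays H → Lee plays S at [H] → Kai plays C at [H-S] → Lee plays w at [H-S-C] → (5, 5)
vs Sdz: Kai plays H → Lee plays S at [H] → Kai plays C at [H-S] → Lee plays z at [H-S-C] → (5, 2)
vs Sdw: Kai plays H → Lee plays S at [H] → Kai plays C at [H-S] → Lee plays w at [H-S-C] → (5, 5)
vs Ecz: Kai plays H → Lee plays E at [H] → (2, 1)
vs Ecw: Kai plays H → Lee plays E at [H] → (2, 1)
vs Edz: Kai plays H → Lee plays E at [H] → (2, 1)
vs Edw: Kai plays H → Lee plays E at [H] → (2, 1)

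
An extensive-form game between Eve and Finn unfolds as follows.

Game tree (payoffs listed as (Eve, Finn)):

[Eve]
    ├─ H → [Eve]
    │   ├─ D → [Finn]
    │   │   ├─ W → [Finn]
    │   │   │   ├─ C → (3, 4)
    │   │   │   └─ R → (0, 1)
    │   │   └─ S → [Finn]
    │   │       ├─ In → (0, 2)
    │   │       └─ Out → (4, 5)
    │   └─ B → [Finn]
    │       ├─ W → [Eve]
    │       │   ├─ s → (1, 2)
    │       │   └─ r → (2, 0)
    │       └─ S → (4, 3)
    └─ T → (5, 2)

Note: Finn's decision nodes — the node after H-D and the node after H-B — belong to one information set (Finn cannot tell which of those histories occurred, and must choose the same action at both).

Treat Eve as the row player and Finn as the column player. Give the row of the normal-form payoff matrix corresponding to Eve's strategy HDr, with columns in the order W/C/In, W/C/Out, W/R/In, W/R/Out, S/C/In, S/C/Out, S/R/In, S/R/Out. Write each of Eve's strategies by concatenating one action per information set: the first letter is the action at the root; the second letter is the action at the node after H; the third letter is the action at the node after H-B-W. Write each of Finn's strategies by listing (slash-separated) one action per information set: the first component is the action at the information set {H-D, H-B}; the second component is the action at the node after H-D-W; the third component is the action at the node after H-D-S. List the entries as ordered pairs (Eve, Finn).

(3,4) (3,4) (0,1) (0,1) (0,2) (4,5) (0,2) (4,5)

vs W/C/In: Eve plays H → Eve plays D at [H] → Finn plays W at [H-D] → Finn plays C at [H-D-W] → (3, 4)
vs W/C/Out: Eve plays H → Eve plays D at [H] → Finn plays W at [H-D] → Finn plays C at [H-D-W] → (3, 4)
vs W/R/In: Eve plays H → Eve plays D at [H] → Finn plays W at [H-D] → Finn plays R at [H-D-W] → (0, 1)
vs W/R/Out: Eve plays H → Eve plays D at [H] → Finn plays W at [H-D] → Finn plays R at [H-D-W] → (0, 1)
vs S/C/In: Eve plays H → Eve plays D at [H] → Finn plays S at [H-D] → Finn plays In at [H-D-S] → (0, 2)
vs S/C/Out: Eve plays H → Eve plays D at [H] → Finn plays S at [H-D] → Finn plays Out at [H-D-S] → (4, 5)
vs S/R/In: Eve plays H → Eve plays D at [H] → Finn plays S at [H-D] → Finn plays In at [H-D-S] → (0, 2)
vs S/R/Out: Eve plays H → Eve plays D at [H] → Finn plays S at [H-D] → Finn plays Out at [H-D-S] → (4, 5)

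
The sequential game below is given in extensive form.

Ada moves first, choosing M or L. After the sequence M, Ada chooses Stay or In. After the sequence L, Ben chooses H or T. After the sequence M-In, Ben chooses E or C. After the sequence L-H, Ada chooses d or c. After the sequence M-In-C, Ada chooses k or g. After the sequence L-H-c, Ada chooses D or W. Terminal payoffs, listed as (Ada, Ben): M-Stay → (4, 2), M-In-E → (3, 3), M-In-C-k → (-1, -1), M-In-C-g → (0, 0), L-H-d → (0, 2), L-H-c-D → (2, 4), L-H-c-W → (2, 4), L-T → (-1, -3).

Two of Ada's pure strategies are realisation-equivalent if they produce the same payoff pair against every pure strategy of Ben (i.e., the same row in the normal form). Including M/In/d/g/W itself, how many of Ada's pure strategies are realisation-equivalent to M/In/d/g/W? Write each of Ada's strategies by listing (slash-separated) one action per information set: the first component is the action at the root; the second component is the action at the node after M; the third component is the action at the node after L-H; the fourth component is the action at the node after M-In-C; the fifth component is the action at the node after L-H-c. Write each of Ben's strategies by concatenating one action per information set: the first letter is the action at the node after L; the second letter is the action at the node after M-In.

Row for M/In/d/g/W (columns HE, HC, TE, TC): (3,3) (0,0) (3,3) (0,0).
Under M/In/d/g/W, Ada's choice at the node after L-H and at the node after L-H-c can never be reached regardless of what Ben does, so varying those choices leaves every outcome unchanged.
Holding the reachable choices fixed and varying the unreachable ones freely already gives 2 × 2 = 4 equivalent strategies.
No other strategy reproduces this row, so those 4 are the full class: M/In/d/g/D, M/In/d/g/W, M/In/c/g/D, M/In/c/g/W.

4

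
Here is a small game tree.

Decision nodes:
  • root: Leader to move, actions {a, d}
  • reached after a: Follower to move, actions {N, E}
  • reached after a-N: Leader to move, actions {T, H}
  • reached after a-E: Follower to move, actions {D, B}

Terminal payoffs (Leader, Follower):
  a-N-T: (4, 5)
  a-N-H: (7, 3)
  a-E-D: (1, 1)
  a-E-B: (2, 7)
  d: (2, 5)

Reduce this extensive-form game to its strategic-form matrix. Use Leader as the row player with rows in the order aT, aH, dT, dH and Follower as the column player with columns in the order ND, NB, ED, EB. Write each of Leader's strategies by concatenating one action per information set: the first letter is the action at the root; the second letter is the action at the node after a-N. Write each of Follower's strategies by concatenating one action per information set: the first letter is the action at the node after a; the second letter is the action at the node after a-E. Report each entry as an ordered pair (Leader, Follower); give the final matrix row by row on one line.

Row aT: ND→(4,5), NB→(4,5), ED→(1,1), EB→(2,7)
Row aH: ND→(7,3), NB→(7,3), ED→(1,1), EB→(2,7)
Row dT: ND→(2,5), NB→(2,5), ED→(2,5), EB→(2,5)
Row dH: ND→(2,5), NB→(2,5), ED→(2,5), EB→(2,5)

aT: (4,5) (4,5) (1,1) (2,7) | aH: (7,3) (7,3) (1,1) (2,7) | dT: (2,5) (2,5) (2,5) (2,5) | dH: (2,5) (2,5) (2,5) (2,5)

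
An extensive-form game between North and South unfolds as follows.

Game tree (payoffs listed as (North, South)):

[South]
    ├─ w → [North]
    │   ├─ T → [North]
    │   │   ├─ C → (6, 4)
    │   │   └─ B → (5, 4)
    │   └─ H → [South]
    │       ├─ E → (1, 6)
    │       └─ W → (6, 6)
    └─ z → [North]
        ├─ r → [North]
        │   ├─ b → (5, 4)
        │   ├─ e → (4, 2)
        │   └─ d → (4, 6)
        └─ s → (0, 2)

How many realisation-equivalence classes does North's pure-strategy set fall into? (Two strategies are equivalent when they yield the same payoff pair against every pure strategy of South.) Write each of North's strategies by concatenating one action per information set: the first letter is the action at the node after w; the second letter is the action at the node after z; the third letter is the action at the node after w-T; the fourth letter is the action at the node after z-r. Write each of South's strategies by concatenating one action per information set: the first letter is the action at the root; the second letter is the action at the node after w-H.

12

North has 24 pure strategies: TrCb, TrCe, TrCd, TrBb, TrBe, TrBd, TsCb, TsCe, TsCd, TsBb, TsBe, TsBd, HrCb, HrCe, HrCd, HrBb, HrBe, HrBd, HsCb, HsCe, HsCd, HsBb, HsBe, HsBd. Columns: wE, wW, zE, zW.
{TrCb} → row (6,4) (6,4) (5,4) (5,4)
{TrCe} → row (6,4) (6,4) (4,2) (4,2)
{TrCd} → row (6,4) (6,4) (4,6) (4,6)
{TrBb} → row (5,4) (5,4) (5,4) (5,4)
{TrBe} → row (5,4) (5,4) (4,2) (4,2)
{TrBd} → row (5,4) (5,4) (4,6) (4,6)
{TsCb, TsCe, TsCd} → row (6,4) (6,4) (0,2) (0,2)
{TsBb, TsBe, TsBd} → row (5,4) (5,4) (0,2) (0,2)
{HrCb, HrBb} → row (1,6) (6,6) (5,4) (5,4)
{HrCe, HrBe} → row (1,6) (6,6) (4,2) (4,2)
{HrCd, HrBd} → row (1,6) (6,6) (4,6) (4,6)
{HsCb, HsCe, HsCd, HsBb, HsBe, HsBd} → row (1,6) (6,6) (0,2) (0,2)
That's 12 distinct rows out of 24 strategies.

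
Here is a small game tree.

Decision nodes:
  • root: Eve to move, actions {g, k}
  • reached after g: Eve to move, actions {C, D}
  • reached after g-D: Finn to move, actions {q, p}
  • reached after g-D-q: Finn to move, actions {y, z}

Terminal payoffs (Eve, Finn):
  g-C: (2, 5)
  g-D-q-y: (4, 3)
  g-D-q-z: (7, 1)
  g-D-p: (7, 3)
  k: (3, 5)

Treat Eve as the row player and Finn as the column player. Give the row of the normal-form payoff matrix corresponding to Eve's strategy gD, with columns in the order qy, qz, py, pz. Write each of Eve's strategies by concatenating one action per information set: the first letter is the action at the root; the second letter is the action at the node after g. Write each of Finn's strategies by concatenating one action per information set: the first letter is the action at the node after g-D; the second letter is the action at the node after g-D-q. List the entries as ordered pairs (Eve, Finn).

vs qy: Eve plays g → Eve plays D at [g] → Finn plays q at [g-D] → Finn plays y at [g-D-q] → (4, 3)
vs qz: Eve plays g → Eve plays D at [g] → Finn plays q at [g-D] → Finn plays z at [g-D-q] → (7, 1)
vs py: Eve plays g → Eve plays D at [g] → Finn plays p at [g-D] → (7, 3)
vs pz: Eve plays g → Eve plays D at [g] → Finn plays p at [g-D] → (7, 3)

(4,3) (7,1) (7,3) (7,3)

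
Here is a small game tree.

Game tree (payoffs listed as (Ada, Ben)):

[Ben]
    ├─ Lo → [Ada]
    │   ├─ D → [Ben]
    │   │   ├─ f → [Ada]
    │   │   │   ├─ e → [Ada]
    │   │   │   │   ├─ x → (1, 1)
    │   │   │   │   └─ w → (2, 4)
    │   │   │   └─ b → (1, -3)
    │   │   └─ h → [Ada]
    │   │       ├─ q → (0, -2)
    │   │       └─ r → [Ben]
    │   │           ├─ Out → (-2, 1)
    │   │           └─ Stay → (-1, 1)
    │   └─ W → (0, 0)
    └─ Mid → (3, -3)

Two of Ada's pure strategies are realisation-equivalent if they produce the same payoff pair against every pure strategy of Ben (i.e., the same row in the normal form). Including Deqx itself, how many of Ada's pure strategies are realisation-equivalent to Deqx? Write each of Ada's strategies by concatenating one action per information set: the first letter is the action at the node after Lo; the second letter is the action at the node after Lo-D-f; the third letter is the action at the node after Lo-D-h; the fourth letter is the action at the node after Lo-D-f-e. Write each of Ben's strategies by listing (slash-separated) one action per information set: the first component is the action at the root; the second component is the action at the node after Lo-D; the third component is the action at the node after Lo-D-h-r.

Row for Deqx (columns Lo/f/Out, Lo/f/Stay, Lo/h/Out, Lo/h/Stay, Mid/f/Out, Mid/f/Stay, Mid/h/Out, Mid/h/Stay): (1,1) (1,1) (0,-2) (0,-2) (3,-3) (3,-3) (3,-3) (3,-3).
Every one of Ada's information sets is on the play path for some reply by Ben when Ada follows Deqx.
Changing the action at any of them therefore changes at least one column, so only Deqx itself gives this row.

1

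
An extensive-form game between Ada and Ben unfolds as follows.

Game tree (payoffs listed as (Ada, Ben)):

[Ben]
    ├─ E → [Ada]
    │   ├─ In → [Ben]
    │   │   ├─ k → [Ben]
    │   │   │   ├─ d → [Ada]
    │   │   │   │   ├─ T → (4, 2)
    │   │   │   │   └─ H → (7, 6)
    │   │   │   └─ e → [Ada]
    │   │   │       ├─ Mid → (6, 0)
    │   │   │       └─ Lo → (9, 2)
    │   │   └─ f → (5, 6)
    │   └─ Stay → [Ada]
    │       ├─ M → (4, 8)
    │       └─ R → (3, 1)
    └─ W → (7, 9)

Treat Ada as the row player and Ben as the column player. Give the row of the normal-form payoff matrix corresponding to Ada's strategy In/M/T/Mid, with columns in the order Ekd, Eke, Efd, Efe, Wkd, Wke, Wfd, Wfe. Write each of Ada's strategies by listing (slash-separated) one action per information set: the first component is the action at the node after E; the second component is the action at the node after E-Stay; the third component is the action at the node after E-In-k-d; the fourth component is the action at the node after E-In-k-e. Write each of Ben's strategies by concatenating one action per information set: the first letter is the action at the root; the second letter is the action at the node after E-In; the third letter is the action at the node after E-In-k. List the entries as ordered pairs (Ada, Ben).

vs Ekd: Ben plays E → Ada plays In at [E] → Ben plays k at [E-In] → Ben plays d at [E-In-k] → Ada plays T at [E-In-k-d] → (4, 2)
vs Eke: Ben plays E → Ada plays In at [E] → Ben plays k at [E-In] → Ben plays e at [E-In-k] → Ada plays Mid at [E-In-k-e] → (6, 0)
vs Efd: Ben plays E → Ada plays In at [E] → Ben plays f at [E-In] → (5, 6)
vs Efe: Ben plays E → Ada plays In at [E] → Ben plays f at [E-In] → (5, 6)
vs Wkd: Ben plays W → (7, 9)
vs Wke: Ben plays W → (7, 9)
vs Wfd: Ben plays W → (7, 9)
vs Wfe: Ben plays W → (7, 9)

(4,2) (6,0) (5,6) (5,6) (7,9) (7,9) (7,9) (7,9)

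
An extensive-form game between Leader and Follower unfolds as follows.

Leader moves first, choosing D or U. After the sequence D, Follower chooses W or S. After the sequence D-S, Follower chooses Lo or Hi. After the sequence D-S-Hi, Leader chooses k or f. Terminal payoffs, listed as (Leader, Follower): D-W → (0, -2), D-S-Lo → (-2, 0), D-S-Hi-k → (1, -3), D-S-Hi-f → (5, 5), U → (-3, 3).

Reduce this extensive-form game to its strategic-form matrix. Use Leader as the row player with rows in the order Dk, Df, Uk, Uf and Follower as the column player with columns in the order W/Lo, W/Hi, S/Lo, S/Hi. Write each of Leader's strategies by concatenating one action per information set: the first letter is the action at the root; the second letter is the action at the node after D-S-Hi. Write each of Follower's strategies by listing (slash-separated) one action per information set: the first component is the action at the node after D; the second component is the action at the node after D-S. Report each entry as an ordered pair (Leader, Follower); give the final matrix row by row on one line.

Dk: (0,-2) (0,-2) (-2,0) (1,-3) | Df: (0,-2) (0,-2) (-2,0) (5,5) | Uk: (-3,3) (-3,3) (-3,3) (-3,3) | Uf: (-3,3) (-3,3) (-3,3) (-3,3)

         W/Lo     W/Hi     S/Lo     S/Hi
  Dk   (0,-2)   (0,-2)   (-2,0)   (1,-3)
  Df   (0,-2)   (0,-2)   (-2,0)    (5,5)
  Uk   (-3,3)   (-3,3)   (-3,3)   (-3,3)
  Uf   (-3,3)   (-3,3)   (-3,3)   (-3,3)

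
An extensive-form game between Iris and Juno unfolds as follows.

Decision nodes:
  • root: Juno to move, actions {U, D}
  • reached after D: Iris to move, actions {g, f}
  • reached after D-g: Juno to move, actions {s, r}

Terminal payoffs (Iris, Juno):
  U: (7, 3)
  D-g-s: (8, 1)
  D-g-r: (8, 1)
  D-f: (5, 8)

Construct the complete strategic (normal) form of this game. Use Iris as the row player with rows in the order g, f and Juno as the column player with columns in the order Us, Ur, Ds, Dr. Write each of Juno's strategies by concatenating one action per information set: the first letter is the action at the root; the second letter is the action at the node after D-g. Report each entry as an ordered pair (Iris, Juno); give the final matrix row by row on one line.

           Us       Ur       Ds       Dr
   g    (7,3)    (7,3)    (8,1)    (8,1)
   f    (7,3)    (7,3)    (5,8)    (5,8)

g: (7,3) (7,3) (8,1) (8,1) | f: (7,3) (7,3) (5,8) (5,8)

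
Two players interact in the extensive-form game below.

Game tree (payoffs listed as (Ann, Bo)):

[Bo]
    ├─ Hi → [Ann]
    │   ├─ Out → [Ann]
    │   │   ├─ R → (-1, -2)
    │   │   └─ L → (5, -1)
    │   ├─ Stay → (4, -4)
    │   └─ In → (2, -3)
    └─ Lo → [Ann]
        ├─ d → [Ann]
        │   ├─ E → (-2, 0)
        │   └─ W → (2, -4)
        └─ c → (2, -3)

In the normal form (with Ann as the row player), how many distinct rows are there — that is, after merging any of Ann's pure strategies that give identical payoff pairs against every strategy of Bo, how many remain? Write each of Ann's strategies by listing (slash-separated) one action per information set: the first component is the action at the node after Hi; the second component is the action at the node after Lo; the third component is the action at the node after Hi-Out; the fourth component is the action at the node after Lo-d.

12

Ann has 24 pure strategies: Out/d/R/E, Out/d/R/W, Out/d/L/E, Out/d/L/W, Out/c/R/E, Out/c/R/W, Out/c/L/E, Out/c/L/W, Stay/d/R/E, Stay/d/R/W, Stay/d/L/E, Stay/d/L/W, Stay/c/R/E, Stay/c/R/W, Stay/c/L/E, Stay/c/L/W, In/d/R/E, In/d/R/W, In/d/L/E, In/d/L/W, In/c/R/E, In/c/R/W, In/c/L/E, In/c/L/W. Columns: Hi, Lo.
{Out/d/R/E} → row (-1,-2) (-2,0)
{Out/d/R/W} → row (-1,-2) (2,-4)
{Out/d/L/E} → row (5,-1) (-2,0)
{Out/d/L/W} → row (5,-1) (2,-4)
{Out/c/R/E, Out/c/R/W} → row (-1,-2) (2,-3)
{Out/c/L/E, Out/c/L/W} → row (5,-1) (2,-3)
{Stay/d/R/E, Stay/d/L/E} → row (4,-4) (-2,0)
{Stay/d/R/W, Stay/d/L/W} → row (4,-4) (2,-4)
{Stay/c/R/E, Stay/c/R/W, Stay/c/L/E, Stay/c/L/W} → row (4,-4) (2,-3)
{In/d/R/E, In/d/L/E} → row (2,-3) (-2,0)
{In/d/R/W, In/d/L/W} → row (2,-3) (2,-4)
{In/c/R/E, In/c/R/W, In/c/L/E, In/c/L/W} → row (2,-3) (2,-3)
That's 12 distinct rows out of 24 strategies.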